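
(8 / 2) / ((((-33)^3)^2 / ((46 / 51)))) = 184 / 65864866419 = 0.00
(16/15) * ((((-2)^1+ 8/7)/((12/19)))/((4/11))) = -418/105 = -3.98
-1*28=-28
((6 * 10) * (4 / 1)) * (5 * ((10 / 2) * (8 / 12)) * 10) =40000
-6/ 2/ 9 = -1/ 3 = -0.33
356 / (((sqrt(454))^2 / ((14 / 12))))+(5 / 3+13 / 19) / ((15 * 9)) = 1628413 / 1746765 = 0.93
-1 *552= -552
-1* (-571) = 571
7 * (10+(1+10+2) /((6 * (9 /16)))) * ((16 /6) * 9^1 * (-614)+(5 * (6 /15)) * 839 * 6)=-452623.11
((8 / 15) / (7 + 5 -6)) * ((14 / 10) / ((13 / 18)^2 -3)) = -1008 / 20075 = -0.05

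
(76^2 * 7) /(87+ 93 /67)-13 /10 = 1929461 /4230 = 456.14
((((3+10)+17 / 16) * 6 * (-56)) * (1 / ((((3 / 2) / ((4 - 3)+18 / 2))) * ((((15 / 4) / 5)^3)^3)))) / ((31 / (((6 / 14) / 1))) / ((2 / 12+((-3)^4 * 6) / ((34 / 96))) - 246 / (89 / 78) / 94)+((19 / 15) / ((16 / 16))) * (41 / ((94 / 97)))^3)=-2227432202476385730560000 / 509320437976668275187921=-4.37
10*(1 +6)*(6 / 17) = 420 / 17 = 24.71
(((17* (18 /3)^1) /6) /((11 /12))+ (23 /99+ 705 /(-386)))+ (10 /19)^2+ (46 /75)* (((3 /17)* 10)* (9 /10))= 9701893021 /532998450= 18.20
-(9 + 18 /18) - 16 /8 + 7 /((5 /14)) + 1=8.60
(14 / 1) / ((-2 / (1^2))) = -7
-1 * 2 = -2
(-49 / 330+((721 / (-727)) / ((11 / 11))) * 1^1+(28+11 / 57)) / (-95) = -41104761 / 144345850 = -0.28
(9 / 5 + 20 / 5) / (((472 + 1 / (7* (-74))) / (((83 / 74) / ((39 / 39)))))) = 0.01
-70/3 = -23.33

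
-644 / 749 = -0.86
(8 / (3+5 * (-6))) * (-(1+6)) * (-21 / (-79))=392 / 711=0.55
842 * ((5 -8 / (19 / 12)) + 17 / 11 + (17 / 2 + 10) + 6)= 4574165 / 209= 21885.96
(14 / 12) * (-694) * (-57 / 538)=46151 / 538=85.78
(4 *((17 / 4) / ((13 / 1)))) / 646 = 1 / 494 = 0.00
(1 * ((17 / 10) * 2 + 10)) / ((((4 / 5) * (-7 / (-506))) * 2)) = 16951 / 28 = 605.39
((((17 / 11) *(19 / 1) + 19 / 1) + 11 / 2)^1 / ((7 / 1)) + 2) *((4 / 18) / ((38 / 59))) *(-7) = -88087 / 3762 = -23.41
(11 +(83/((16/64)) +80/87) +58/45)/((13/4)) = 1801988/16965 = 106.22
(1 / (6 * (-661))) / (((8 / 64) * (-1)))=4 / 1983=0.00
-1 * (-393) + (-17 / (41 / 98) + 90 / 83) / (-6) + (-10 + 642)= 10531519 / 10209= 1031.59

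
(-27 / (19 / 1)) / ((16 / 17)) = -459 / 304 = -1.51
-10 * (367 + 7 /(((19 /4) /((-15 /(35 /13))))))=-68170 /19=-3587.89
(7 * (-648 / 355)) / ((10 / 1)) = -2268 / 1775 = -1.28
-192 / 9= -64 / 3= -21.33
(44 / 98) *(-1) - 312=-312.45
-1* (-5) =5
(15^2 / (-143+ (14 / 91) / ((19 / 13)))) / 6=-95 / 362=-0.26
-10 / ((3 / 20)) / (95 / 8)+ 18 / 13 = -3134 / 741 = -4.23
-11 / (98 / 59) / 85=-649 / 8330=-0.08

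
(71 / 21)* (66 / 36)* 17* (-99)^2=14458653 / 14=1032760.93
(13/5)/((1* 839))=13/4195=0.00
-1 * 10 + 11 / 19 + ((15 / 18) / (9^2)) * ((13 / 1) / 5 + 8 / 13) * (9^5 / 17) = 885835 / 8398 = 105.48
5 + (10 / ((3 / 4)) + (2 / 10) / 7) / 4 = 3503 / 420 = 8.34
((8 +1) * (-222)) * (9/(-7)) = 17982/7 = 2568.86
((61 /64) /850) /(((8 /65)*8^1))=793 /696320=0.00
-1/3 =-0.33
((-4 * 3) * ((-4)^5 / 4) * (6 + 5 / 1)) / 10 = 16896 / 5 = 3379.20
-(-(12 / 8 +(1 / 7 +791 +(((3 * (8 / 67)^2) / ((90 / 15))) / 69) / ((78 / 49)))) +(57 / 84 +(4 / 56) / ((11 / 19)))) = 420875795555 / 531515556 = 791.84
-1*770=-770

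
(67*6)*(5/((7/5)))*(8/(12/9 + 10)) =1013.45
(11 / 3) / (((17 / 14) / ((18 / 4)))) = 231 / 17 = 13.59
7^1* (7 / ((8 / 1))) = 49 / 8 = 6.12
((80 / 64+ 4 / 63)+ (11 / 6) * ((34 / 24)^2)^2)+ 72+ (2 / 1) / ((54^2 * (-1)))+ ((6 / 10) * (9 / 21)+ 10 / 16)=1065725827 / 13063680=81.58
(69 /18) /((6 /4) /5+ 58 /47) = 2.50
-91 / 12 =-7.58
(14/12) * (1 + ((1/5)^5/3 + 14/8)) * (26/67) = 9384739/7537500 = 1.25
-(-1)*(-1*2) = -2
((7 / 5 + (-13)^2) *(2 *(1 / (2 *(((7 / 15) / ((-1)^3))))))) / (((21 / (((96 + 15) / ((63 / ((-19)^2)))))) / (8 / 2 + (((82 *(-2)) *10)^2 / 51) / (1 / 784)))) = -7998914723854352 / 17493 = -457263746861.85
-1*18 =-18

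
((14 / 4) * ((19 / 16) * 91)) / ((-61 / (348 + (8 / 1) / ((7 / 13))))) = -1097915 / 488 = -2249.83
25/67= 0.37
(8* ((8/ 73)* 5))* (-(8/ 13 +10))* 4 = -186.13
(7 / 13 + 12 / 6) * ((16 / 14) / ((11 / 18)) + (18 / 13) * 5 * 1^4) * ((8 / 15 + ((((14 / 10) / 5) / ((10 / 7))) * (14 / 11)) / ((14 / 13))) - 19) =-662082039 / 1626625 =-407.03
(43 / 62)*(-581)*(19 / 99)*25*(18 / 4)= -11866925 / 1364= -8700.09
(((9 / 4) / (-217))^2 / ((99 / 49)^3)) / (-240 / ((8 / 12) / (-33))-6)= 2401 / 2187061420896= 0.00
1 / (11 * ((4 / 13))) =13 / 44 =0.30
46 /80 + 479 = 19183 /40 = 479.58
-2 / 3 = -0.67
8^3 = 512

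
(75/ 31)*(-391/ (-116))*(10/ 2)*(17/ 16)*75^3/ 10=210315234375/ 115072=1827683.84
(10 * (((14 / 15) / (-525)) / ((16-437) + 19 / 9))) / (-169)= -2 / 7964125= -0.00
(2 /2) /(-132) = -1 /132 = -0.01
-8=-8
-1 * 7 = -7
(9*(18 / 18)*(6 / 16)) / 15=9 / 40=0.22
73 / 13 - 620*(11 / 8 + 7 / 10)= -33303 / 26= -1280.88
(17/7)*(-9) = -153/7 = -21.86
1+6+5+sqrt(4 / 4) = 13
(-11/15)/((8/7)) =-77/120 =-0.64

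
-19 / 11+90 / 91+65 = 64326 / 1001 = 64.26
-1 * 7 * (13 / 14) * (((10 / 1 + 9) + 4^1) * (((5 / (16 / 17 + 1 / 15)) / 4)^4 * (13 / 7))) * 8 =-10272006362109375 / 1954386739648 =-5255.87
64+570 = 634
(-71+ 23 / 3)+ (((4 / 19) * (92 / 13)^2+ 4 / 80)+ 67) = 2747413 / 192660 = 14.26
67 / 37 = 1.81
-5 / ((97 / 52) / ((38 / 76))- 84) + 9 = 18913 / 2087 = 9.06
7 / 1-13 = -6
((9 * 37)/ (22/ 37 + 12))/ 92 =0.29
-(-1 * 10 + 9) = 1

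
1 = 1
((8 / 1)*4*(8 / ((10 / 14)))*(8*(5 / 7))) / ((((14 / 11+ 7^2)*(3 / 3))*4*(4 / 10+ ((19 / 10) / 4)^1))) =45056 / 3871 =11.64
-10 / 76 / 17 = -5 / 646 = -0.01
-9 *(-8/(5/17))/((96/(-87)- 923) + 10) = -35496/132545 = -0.27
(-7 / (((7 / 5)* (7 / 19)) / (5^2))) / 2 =-2375 / 14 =-169.64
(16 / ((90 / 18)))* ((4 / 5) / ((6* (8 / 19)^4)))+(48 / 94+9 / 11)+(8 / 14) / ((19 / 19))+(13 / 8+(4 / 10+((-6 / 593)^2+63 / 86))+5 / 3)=10454030237960513 / 525336599356800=19.90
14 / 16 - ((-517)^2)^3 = -152768299899668545 / 8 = -19096037487458568.12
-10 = -10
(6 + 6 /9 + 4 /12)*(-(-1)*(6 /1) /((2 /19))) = 399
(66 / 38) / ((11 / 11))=1.74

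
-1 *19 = -19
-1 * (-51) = 51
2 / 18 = 1 / 9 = 0.11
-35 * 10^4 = -350000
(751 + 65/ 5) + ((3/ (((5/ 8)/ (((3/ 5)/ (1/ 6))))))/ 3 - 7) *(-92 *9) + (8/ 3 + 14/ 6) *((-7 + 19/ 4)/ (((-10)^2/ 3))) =716153/ 400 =1790.38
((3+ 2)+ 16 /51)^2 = 73441 /2601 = 28.24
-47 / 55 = -0.85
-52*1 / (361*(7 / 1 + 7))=-26 / 2527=-0.01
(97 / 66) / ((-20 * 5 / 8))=-97 / 825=-0.12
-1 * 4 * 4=-16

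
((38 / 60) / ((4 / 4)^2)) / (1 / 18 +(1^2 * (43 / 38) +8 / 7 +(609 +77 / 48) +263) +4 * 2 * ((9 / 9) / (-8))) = 60648 / 83783695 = 0.00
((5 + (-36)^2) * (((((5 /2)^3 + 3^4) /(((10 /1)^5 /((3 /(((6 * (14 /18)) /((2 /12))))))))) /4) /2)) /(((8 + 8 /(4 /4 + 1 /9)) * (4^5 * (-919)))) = -3017019 /2563285975040000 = -0.00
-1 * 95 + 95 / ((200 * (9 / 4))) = -8531 / 90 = -94.79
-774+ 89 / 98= -75763 / 98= -773.09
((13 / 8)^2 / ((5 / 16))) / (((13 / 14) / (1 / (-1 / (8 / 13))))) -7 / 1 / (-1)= 7 / 5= 1.40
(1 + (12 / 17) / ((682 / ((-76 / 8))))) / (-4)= -1435 / 5797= -0.25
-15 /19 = -0.79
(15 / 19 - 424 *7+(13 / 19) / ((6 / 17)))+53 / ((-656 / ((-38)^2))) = -28809943 / 9348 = -3081.94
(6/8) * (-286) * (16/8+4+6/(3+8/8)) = -1608.75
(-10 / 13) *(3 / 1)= -30 / 13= -2.31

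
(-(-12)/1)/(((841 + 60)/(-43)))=-516/901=-0.57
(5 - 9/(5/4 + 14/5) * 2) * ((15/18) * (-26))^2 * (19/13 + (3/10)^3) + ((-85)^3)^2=244392886376563/648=377149516013.21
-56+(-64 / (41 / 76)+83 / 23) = -161277 / 943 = -171.03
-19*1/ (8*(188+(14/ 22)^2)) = -2299/ 182376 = -0.01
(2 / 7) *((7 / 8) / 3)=1 / 12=0.08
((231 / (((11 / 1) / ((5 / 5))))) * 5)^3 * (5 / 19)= 5788125 / 19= 304638.16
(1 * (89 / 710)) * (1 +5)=0.75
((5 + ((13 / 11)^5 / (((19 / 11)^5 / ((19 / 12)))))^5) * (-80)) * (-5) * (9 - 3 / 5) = 1637124922543433615687896734794855 / 97433211201959123637177717792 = 16802.53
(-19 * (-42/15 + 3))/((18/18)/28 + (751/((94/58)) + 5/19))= -475076/57969505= -0.01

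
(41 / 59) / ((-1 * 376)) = -41 / 22184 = -0.00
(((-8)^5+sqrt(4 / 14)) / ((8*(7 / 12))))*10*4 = -1966080 / 7+60*sqrt(14) / 49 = -280863.99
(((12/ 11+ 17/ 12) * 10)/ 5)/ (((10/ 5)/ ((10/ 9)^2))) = 8275/ 2673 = 3.10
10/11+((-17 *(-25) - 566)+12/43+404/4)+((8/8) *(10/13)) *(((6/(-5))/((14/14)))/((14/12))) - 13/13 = -1747677/43043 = -40.60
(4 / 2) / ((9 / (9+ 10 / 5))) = 22 / 9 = 2.44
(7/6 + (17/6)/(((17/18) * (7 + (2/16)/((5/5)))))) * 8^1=724/57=12.70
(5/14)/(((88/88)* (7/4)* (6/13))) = 65/147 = 0.44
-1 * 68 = -68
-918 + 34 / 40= -18343 / 20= -917.15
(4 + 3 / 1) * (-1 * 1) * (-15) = 105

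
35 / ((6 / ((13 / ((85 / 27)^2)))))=22113 / 2890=7.65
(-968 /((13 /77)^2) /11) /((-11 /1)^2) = -4312 /169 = -25.51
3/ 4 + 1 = 7/ 4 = 1.75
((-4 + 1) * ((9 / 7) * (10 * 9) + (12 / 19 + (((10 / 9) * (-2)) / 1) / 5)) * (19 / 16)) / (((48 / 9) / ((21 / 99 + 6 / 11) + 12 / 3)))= -10890619 / 29568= -368.32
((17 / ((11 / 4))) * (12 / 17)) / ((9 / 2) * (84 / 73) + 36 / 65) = 37960 / 49863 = 0.76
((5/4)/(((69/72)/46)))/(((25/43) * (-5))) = -516/25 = -20.64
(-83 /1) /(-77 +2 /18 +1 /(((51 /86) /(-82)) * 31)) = 393669 /385840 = 1.02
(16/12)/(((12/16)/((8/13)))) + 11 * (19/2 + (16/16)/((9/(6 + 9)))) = 28999/234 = 123.93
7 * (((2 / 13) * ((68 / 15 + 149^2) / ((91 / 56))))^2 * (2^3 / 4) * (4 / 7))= 227213895452672 / 6426225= 35357289.15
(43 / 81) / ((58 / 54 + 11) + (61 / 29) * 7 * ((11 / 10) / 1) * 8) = 6235 / 1663638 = 0.00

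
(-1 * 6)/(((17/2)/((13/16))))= -39/68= -0.57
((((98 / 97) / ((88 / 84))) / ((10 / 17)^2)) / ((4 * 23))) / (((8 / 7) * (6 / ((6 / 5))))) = 2081667 / 392656000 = 0.01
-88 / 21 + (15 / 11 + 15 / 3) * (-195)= -287618 / 231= -1245.10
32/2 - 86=-70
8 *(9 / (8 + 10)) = 4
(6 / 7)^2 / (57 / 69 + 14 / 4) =1656 / 9751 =0.17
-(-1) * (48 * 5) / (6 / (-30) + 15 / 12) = 1600 / 7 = 228.57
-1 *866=-866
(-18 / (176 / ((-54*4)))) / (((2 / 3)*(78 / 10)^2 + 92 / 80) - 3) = 24300 / 42581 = 0.57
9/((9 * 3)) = 1/3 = 0.33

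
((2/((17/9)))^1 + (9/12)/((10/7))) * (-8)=-1077/85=-12.67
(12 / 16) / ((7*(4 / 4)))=3 / 28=0.11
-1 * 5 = -5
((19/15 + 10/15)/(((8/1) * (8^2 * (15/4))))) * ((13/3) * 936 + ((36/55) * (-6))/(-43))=5795563/1419000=4.08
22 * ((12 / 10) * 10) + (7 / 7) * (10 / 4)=533 / 2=266.50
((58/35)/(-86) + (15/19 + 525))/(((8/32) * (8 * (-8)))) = -15034399/457520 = -32.86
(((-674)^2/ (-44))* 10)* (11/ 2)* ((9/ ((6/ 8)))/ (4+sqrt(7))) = -9085520/ 3+2271380* sqrt(7)/ 3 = -1025337.80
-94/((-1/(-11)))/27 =-1034/27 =-38.30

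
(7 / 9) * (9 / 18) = 7 / 18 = 0.39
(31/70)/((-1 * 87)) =-31/6090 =-0.01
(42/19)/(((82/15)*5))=0.08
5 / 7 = 0.71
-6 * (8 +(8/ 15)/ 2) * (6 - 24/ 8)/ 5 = -744/ 25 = -29.76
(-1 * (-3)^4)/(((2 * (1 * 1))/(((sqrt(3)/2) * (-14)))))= 567 * sqrt(3)/2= 491.04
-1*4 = -4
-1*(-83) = 83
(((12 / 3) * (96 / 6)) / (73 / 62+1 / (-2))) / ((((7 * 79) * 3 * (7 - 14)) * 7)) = -1984 / 1707111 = -0.00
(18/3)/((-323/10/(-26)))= 4.83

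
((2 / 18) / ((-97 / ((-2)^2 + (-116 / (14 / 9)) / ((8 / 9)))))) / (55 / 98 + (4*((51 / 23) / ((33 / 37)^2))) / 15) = 0.07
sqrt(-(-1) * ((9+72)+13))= sqrt(94)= 9.70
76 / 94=38 / 47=0.81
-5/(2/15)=-75/2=-37.50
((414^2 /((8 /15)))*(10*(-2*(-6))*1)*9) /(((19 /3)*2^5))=260307675 /152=1712550.49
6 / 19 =0.32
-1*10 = -10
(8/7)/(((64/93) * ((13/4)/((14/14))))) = 93/182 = 0.51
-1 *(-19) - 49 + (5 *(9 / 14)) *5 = -195 / 14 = -13.93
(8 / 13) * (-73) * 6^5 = -4541184 / 13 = -349321.85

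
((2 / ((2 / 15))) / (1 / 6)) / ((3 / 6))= 180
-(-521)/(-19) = -521/19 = -27.42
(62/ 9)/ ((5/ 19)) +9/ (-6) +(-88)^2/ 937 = 2778037/ 84330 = 32.94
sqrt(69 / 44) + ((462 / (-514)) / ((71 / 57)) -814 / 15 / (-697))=-122807927 / 190772385 + sqrt(759) / 22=0.61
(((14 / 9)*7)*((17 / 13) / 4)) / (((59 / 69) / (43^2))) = 35424991 / 4602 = 7697.74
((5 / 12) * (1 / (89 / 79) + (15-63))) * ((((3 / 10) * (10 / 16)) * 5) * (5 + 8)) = -1362725 / 5696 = -239.24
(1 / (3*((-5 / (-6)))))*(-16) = -32 / 5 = -6.40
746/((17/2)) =1492/17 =87.76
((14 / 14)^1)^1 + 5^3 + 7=133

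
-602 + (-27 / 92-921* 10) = -902731 / 92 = -9812.29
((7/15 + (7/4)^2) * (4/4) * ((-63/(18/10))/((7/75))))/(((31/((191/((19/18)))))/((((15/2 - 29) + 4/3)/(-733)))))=-1468126275/6907792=-212.53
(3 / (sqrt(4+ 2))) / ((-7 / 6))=-3 * sqrt(6) / 7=-1.05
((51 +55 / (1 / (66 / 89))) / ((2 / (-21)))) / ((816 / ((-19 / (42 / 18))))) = 465633 / 48416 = 9.62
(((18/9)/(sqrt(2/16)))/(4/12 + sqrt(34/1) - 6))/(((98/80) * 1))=28.11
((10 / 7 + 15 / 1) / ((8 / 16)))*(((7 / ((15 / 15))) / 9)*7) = 1610 / 9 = 178.89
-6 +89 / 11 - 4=-1.91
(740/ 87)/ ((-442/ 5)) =-1850/ 19227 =-0.10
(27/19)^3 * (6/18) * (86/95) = 564246/651605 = 0.87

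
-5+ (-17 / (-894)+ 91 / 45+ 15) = 161473 / 13410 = 12.04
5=5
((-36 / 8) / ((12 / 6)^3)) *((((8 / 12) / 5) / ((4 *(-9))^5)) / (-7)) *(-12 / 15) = 1 / 7054387200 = 0.00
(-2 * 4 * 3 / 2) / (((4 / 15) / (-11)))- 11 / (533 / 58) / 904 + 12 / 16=29858447 / 60229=495.75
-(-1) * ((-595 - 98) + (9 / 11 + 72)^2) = 557748 / 121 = 4609.49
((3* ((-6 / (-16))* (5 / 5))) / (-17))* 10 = -45 / 68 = -0.66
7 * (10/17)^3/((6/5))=17500/14739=1.19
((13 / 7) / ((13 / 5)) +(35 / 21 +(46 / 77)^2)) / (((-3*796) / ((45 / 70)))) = -0.00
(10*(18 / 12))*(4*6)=360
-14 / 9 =-1.56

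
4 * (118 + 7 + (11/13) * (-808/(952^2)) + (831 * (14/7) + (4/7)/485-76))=1222134819973/178570210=6844.00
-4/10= -2/5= -0.40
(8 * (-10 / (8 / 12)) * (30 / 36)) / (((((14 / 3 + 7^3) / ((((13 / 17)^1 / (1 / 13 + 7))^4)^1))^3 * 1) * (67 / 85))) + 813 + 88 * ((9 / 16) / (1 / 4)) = 242109012060004598160745270456115385857364925447473 / 239474789376859147539641170184103745141413511168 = 1011.00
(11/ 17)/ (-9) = -11/ 153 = -0.07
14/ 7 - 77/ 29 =-19/ 29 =-0.66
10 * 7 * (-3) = -210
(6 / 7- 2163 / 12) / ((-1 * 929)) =5023 / 26012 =0.19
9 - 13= -4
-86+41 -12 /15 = -229 /5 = -45.80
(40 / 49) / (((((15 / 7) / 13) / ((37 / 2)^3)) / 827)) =544570403 / 21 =25931923.95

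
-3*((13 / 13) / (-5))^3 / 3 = 0.01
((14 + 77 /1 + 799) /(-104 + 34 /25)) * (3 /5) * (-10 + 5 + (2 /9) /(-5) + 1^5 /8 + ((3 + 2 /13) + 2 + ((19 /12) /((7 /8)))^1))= -29796755 /2802072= -10.63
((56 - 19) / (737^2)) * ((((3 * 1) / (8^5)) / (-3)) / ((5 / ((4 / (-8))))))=37 / 177985617920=0.00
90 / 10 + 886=895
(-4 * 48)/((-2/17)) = 1632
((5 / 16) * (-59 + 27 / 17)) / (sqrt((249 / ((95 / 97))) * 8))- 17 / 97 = -305 * sqrt(4589070) / 1642404- 17 / 97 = -0.57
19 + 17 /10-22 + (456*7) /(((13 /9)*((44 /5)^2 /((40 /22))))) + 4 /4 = 8925591 /173030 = 51.58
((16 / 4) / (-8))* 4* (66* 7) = -924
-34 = -34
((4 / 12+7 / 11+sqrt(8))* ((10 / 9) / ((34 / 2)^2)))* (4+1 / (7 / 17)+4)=23360 / 600831+1460* sqrt(2) / 18207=0.15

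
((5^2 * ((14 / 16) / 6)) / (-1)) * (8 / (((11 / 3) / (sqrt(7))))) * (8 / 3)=-700 * sqrt(7) / 33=-56.12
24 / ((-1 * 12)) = -2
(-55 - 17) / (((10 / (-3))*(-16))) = -27 / 20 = -1.35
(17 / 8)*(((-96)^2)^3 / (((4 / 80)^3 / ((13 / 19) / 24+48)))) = 12143084666093568000 / 19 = 639109719268082526.32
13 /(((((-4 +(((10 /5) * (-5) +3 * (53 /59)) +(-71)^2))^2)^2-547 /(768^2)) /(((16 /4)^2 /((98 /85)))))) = 63180455356661760 /224126463576376128801163291133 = 0.00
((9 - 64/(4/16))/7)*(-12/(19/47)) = 7332/7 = 1047.43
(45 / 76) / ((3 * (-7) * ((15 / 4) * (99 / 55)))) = -5 / 1197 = -0.00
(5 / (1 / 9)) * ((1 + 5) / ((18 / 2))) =30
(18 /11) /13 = 0.13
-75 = -75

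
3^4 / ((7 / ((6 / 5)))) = 486 / 35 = 13.89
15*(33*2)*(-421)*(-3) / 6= 208395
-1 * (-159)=159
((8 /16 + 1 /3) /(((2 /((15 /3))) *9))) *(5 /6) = 0.19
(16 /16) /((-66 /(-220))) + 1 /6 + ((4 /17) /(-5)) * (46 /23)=579 /170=3.41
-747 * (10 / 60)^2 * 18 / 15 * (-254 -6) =6474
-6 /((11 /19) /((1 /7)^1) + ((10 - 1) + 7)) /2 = -19 /127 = -0.15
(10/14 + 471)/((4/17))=28067/14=2004.79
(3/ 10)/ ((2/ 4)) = 3/ 5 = 0.60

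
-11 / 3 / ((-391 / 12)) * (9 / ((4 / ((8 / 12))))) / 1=66 / 391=0.17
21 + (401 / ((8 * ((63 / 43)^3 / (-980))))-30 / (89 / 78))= -15624.69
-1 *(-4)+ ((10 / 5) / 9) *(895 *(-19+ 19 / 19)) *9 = -32216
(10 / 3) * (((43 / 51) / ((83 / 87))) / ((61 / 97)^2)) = 117330230 / 15750993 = 7.45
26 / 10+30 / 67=1021 / 335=3.05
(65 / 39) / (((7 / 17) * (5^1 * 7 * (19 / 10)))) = 170 / 2793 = 0.06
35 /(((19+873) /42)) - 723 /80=-131829 /17840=-7.39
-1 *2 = -2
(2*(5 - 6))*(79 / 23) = -158 / 23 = -6.87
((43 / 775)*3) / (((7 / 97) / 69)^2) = 5778716121 / 37975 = 152171.59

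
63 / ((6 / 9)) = 189 / 2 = 94.50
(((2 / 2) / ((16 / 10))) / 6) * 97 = 485 / 48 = 10.10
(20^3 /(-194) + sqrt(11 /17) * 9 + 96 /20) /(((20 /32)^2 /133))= -150424064 /12125 + 76608 * sqrt(187) /425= -9941.17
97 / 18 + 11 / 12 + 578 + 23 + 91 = 25139 / 36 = 698.31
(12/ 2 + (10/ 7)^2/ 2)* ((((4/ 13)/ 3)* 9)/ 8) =516/ 637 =0.81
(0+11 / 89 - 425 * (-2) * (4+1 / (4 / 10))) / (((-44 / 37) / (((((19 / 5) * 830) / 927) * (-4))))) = 19128202576 / 302511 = 63231.43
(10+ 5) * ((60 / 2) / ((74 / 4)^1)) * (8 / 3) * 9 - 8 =21304 / 37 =575.78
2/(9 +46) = 2/55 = 0.04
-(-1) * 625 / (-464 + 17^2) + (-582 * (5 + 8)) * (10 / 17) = -530045 / 119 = -4454.16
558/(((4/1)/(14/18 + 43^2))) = 258044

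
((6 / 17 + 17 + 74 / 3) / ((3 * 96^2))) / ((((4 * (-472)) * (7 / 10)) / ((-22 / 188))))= 117865 / 875854135296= 0.00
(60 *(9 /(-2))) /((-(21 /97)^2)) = 5760.61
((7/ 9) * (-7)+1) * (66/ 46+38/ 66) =-61040/ 6831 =-8.94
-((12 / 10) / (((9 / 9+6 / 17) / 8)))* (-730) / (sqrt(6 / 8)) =79424* sqrt(3) / 23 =5981.15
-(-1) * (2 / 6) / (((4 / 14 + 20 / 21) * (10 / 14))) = 49 / 130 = 0.38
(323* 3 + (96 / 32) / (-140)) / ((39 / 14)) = 45219 / 130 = 347.84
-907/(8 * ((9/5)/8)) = -503.89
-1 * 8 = -8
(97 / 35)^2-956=-1161691 / 1225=-948.32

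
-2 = -2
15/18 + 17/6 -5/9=28/9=3.11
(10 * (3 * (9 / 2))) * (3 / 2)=405 / 2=202.50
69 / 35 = 1.97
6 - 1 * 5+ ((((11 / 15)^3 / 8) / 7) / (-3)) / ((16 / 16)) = 565669 / 567000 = 1.00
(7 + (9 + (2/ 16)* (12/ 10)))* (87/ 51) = 27.55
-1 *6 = -6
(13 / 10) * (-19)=-247 / 10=-24.70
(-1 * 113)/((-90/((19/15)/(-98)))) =-0.02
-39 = -39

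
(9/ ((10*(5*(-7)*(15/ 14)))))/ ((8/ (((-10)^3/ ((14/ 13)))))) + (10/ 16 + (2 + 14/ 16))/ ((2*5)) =439/ 140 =3.14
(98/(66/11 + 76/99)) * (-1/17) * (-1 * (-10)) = -8.52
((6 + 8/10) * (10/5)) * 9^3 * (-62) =-3073464/5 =-614692.80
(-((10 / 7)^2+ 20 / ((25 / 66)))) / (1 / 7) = -13436 / 35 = -383.89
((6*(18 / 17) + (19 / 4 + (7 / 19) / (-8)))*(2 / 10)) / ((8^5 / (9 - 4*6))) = -85713 / 84672512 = -0.00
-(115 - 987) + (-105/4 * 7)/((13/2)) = 21937/26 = 843.73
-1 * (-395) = 395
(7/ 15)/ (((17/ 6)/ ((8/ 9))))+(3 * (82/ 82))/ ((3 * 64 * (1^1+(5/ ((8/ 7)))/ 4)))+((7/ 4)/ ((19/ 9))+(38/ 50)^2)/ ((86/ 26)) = 12125069543/ 20937667500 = 0.58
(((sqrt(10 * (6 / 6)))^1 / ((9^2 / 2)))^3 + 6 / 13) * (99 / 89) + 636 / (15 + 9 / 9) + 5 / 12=880 * sqrt(10) / 5255361 + 282401 / 6942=40.68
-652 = -652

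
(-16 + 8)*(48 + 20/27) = -10528/27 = -389.93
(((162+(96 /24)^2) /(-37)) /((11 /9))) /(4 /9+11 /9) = -4806 /2035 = -2.36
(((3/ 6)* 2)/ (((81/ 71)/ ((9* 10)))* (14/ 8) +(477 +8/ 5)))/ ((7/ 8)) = 22720/ 9515009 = 0.00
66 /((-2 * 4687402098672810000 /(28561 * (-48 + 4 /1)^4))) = -5026736 /6669913966875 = -0.00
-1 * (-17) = 17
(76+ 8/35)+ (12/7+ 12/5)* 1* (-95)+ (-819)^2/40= 4607231/280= 16454.40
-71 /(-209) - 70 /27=-12713 /5643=-2.25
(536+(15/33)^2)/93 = 21627/3751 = 5.77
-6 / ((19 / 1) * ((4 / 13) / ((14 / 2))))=-7.18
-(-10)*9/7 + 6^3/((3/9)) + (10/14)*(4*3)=4686/7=669.43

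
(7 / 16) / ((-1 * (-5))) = 7 / 80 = 0.09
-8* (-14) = 112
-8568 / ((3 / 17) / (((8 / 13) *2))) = -776832 / 13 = -59756.31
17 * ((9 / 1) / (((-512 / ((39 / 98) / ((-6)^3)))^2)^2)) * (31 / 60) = 15051647 / 1135593435495241842992087040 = 0.00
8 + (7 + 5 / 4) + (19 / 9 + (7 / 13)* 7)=10357 / 468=22.13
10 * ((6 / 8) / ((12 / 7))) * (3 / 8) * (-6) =-315 / 32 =-9.84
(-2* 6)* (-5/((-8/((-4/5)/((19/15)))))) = 4.74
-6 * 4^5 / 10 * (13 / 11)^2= -519168 / 605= -858.13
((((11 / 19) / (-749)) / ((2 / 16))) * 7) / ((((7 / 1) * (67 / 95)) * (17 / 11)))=-4840 / 853111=-0.01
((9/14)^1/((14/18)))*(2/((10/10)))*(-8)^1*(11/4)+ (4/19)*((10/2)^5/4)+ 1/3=358732/2793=128.44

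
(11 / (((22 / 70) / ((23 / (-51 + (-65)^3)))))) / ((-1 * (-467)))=-805 / 128273692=-0.00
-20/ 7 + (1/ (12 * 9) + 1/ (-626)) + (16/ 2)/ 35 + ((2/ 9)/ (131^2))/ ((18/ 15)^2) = -159643241399/ 60911596620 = -2.62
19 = 19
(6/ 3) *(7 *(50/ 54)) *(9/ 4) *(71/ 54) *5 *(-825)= -17084375/ 108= -158188.66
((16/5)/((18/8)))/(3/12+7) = 256/1305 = 0.20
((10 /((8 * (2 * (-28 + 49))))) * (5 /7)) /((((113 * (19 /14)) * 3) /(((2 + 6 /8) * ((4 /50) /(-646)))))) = -11 /699028848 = -0.00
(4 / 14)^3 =8 / 343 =0.02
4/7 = 0.57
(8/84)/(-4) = -1/42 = -0.02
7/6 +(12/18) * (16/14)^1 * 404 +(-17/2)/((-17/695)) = 13786/21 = 656.48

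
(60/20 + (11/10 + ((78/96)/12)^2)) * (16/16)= 756557/184320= 4.10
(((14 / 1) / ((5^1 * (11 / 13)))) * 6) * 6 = 6552 / 55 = 119.13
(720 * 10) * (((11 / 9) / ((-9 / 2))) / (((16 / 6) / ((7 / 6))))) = -7700 / 9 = -855.56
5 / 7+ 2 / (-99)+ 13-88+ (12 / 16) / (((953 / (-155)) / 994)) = -258303329 / 1320858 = -195.56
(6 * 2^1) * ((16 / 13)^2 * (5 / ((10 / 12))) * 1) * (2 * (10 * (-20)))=-7372800 / 169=-43626.04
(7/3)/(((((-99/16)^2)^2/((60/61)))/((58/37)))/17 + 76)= 9046589440/511466861217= 0.02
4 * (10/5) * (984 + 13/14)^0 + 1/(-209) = 1671/209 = 8.00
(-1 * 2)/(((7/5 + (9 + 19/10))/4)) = -80/123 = -0.65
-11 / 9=-1.22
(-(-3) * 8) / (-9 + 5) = -6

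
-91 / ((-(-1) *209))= -91 / 209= -0.44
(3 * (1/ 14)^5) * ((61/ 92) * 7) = 183/ 7068544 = 0.00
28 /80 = 7 /20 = 0.35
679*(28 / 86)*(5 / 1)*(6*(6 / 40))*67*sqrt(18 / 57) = 2866059*sqrt(114) / 817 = 37455.49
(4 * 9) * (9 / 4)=81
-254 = -254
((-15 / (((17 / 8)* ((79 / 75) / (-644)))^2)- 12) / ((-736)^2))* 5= -2799495054735 / 244257362176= -11.46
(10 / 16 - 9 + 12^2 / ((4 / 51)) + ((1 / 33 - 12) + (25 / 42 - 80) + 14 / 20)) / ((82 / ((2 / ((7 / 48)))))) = 32098846 / 110495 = 290.50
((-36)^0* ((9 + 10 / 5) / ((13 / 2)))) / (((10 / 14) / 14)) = 2156 / 65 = 33.17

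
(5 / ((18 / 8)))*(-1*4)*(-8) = 640 / 9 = 71.11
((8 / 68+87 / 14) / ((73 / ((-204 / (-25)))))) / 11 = 822 / 12775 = 0.06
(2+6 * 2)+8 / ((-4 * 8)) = 55 / 4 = 13.75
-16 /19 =-0.84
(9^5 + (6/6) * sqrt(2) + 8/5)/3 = sqrt(2)/3 + 295253/15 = 19684.00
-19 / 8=-2.38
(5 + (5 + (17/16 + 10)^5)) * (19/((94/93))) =306993438766839/98566144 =3114593.17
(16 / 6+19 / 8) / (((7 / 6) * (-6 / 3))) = -121 / 56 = -2.16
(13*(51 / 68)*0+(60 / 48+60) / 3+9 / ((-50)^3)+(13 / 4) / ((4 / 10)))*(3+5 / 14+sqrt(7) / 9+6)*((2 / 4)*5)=5351549*sqrt(7) / 675000+100150417 / 150000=688.65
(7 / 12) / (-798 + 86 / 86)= -7 / 9564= -0.00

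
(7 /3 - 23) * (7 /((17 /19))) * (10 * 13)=-1071980 /51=-21019.22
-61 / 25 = -2.44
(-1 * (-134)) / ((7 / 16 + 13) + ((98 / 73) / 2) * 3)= 156512 / 18047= 8.67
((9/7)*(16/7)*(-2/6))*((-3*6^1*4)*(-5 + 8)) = 10368/49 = 211.59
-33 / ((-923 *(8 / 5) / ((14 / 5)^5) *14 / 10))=2.75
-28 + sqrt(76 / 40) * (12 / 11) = -28 + 6 * sqrt(190) / 55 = -26.50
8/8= 1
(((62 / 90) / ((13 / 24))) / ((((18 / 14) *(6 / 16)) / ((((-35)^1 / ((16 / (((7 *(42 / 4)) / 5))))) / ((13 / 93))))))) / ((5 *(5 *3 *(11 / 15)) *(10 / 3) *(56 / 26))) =-329623 / 214500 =-1.54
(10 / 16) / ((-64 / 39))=-195 / 512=-0.38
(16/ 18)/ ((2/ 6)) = 8/ 3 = 2.67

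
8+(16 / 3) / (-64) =95 / 12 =7.92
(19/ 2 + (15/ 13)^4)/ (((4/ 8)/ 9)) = 5795181/ 28561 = 202.91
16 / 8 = 2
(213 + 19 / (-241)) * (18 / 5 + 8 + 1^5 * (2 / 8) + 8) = 10185829 / 2410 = 4226.49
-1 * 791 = -791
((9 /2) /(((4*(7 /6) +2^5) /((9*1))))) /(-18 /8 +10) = 243 /1705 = 0.14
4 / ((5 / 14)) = 56 / 5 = 11.20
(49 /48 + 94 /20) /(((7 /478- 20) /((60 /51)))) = -328147 /974406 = -0.34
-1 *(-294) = 294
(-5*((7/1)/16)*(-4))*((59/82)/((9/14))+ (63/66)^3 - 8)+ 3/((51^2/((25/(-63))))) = -5016853267445/95383122912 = -52.60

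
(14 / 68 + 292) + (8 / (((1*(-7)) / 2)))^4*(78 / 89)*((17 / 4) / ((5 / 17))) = 637.87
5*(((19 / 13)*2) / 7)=190 / 91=2.09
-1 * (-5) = 5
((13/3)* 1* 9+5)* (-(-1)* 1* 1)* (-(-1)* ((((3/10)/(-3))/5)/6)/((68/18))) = -0.04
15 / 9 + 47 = 146 / 3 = 48.67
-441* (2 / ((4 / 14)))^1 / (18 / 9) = -1543.50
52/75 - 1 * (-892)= 66952/75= 892.69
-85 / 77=-1.10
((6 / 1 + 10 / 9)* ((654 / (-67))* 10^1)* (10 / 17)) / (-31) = 1395200 / 105927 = 13.17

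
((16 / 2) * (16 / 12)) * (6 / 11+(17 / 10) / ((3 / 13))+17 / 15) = 3184 / 33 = 96.48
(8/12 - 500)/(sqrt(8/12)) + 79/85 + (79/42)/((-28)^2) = -610.62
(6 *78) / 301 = 468 / 301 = 1.55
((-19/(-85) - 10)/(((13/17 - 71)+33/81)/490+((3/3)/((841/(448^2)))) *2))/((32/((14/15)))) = -2157414777/3610148735560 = -0.00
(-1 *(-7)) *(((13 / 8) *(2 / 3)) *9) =273 / 4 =68.25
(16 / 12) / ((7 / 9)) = 12 / 7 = 1.71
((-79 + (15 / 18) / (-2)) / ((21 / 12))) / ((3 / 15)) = -4765 / 21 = -226.90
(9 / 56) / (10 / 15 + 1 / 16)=54 / 245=0.22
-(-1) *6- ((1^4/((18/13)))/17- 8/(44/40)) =44533/3366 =13.23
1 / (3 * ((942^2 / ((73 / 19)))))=73 / 50579748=0.00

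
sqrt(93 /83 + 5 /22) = sqrt(4493786) /1826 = 1.16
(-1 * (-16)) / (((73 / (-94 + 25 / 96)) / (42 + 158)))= -899900 / 219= -4109.13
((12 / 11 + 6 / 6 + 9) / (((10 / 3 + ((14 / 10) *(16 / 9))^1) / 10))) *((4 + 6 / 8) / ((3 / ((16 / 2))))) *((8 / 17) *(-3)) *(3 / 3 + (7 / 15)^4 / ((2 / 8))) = -2233773152 / 5511825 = -405.27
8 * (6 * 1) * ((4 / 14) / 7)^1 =96 / 49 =1.96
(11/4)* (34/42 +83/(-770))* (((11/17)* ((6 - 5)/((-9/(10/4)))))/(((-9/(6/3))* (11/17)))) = 0.12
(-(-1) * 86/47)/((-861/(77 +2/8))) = -4429/26978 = -0.16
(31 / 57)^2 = 961 / 3249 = 0.30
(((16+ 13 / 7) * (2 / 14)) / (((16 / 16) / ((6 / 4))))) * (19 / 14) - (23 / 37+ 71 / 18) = 286499 / 456876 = 0.63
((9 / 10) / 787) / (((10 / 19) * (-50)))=-171 / 3935000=-0.00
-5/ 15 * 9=-3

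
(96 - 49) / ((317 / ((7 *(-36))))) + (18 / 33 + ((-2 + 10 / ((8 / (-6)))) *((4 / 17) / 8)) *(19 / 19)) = -8796229 / 237116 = -37.10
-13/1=-13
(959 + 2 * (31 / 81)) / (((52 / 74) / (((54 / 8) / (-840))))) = -10.98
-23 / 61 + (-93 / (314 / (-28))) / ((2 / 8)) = 314077 / 9577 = 32.79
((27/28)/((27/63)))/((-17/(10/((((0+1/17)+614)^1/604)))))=-13590/10439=-1.30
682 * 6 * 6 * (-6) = -147312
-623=-623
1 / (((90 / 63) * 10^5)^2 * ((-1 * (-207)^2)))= -49 / 42849000000000000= -0.00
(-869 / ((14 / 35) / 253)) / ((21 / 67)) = -73652095 / 42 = -1753621.31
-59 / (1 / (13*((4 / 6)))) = -1534 / 3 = -511.33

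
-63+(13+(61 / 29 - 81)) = -3738 / 29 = -128.90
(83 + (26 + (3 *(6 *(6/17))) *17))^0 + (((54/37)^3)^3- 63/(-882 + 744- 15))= 69492282264408696/2209349576516309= 31.45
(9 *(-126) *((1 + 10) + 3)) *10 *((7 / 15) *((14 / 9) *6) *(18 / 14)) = -889056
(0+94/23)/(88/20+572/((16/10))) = 20/1771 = 0.01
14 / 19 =0.74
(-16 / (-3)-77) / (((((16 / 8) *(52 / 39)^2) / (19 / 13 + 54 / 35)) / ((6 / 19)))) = -529029 / 27664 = -19.12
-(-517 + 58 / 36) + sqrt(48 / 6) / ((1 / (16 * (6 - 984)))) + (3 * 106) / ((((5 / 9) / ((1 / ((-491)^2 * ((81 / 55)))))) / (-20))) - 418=-44161.87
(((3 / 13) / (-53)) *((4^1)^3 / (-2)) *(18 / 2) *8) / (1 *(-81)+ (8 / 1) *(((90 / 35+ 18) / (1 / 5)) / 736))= -123648 / 984581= -0.13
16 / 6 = 8 / 3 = 2.67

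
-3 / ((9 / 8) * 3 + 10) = -24 / 107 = -0.22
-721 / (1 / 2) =-1442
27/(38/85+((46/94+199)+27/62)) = 6687630/49630117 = 0.13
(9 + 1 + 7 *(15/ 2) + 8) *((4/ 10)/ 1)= 141/ 5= 28.20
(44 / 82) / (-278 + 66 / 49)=-539 / 277898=-0.00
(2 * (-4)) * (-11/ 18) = 4.89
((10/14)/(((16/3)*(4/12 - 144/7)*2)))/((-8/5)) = 0.00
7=7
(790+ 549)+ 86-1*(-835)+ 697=2957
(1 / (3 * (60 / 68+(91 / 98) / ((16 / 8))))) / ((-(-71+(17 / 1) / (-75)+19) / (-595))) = -7080500 / 2510797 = -2.82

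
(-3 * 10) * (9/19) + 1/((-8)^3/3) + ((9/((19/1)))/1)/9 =-137785/9728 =-14.16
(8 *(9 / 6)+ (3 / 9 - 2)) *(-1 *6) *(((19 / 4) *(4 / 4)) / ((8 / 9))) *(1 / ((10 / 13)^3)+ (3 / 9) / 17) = -199754049 / 272000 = -734.39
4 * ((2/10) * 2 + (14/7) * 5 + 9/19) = 4132/95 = 43.49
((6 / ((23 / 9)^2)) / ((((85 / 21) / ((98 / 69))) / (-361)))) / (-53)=2.20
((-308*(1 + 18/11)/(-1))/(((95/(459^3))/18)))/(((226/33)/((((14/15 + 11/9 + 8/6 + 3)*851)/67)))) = 643902983322218928/3596225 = 179049693309.57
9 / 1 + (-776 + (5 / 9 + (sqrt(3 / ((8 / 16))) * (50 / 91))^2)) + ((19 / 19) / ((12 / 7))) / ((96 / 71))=-764.20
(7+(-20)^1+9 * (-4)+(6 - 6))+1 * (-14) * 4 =-105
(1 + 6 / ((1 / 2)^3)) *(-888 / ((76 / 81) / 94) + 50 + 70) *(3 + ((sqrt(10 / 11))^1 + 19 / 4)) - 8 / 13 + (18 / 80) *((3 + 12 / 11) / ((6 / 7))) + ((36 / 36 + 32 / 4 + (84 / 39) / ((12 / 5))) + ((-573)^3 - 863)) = -28935622072415 / 130416 - 82713372 *sqrt(110) / 209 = -226022461.16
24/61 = 0.39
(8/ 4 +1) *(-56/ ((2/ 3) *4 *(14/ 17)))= -153/ 2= -76.50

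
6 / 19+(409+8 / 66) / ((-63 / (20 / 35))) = -938758 / 276507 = -3.40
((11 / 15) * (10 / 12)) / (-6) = -11 / 108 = -0.10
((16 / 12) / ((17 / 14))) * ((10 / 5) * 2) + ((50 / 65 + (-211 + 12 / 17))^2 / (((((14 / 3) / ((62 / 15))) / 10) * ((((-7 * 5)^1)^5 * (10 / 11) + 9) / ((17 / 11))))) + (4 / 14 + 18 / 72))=623022606507103 / 126752067483132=4.92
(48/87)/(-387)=-16/11223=-0.00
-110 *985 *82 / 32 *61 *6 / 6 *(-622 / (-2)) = -42137910925 / 8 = -5267238865.62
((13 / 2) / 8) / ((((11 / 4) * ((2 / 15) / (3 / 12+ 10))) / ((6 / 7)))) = 23985 / 1232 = 19.47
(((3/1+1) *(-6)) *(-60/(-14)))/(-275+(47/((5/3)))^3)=-45000/9690961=-0.00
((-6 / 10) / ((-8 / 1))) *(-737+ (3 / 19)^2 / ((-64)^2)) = -3269308389 / 59146240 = -55.27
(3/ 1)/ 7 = 3/ 7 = 0.43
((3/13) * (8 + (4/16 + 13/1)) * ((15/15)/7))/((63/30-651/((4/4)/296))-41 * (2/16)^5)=-10444800/2872958159071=-0.00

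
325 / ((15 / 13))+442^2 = 586937 / 3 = 195645.67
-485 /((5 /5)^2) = -485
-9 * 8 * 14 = -1008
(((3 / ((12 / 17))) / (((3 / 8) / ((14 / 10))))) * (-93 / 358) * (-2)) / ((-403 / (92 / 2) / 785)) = -1718836 / 2327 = -738.65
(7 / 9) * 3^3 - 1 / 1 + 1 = 21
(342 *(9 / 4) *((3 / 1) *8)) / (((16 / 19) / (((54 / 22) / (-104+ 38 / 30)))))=-523.98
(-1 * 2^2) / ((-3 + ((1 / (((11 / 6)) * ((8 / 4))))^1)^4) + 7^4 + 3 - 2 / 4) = -117128 / 70291603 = -0.00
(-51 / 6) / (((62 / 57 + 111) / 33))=-31977 / 12778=-2.50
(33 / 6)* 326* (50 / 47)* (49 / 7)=627550 / 47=13352.13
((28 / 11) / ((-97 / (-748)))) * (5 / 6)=4760 / 291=16.36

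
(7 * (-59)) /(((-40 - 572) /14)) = 2891 /306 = 9.45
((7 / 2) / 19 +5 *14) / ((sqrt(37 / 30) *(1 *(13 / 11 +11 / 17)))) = 166243 *sqrt(1110) / 160284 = 34.56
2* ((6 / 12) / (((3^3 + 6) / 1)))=1 / 33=0.03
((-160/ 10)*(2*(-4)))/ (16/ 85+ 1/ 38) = 413440/ 693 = 596.59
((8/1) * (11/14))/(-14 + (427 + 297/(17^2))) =6358/418789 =0.02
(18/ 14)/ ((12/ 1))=3/ 28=0.11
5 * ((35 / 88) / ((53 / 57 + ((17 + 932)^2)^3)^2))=22743 / 6102206834065911004099375373723010555232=0.00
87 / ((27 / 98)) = 2842 / 9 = 315.78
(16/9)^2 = 256/81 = 3.16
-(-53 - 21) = 74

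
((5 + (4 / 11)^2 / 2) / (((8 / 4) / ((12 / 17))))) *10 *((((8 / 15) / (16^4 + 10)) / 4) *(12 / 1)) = 29424 / 67414061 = 0.00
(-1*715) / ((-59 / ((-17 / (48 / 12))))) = -12155 / 236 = -51.50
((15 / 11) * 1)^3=3375 / 1331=2.54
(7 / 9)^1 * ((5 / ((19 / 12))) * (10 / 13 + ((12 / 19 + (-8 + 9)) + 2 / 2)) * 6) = 235200 / 4693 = 50.12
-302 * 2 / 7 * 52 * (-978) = 30717024 / 7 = 4388146.29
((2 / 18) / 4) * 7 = 7 / 36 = 0.19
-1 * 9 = -9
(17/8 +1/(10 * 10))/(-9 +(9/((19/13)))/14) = -56791/227700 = -0.25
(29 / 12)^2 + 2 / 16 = 859 / 144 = 5.97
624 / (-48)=-13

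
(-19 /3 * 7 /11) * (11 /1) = -133 /3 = -44.33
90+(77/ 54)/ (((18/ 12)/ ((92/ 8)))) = 16351/ 162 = 100.93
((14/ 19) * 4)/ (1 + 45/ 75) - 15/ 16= 275/ 304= 0.90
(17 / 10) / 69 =17 / 690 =0.02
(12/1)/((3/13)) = 52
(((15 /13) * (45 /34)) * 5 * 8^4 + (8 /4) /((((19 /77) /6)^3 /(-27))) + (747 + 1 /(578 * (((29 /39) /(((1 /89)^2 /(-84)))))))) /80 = -246736376175894757963 /26519053722412160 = -9304.12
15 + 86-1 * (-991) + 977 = 2069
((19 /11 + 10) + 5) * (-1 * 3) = -552 /11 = -50.18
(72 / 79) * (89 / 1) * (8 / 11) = 51264 / 869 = 58.99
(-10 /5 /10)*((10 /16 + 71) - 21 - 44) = -53 /40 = -1.32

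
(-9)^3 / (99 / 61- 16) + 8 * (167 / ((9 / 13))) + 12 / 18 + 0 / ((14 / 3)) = 15637219 / 7893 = 1981.15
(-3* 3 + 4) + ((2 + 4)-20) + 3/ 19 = -358/ 19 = -18.84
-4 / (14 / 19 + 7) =-76 / 147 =-0.52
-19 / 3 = -6.33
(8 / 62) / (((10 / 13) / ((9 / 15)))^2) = 0.08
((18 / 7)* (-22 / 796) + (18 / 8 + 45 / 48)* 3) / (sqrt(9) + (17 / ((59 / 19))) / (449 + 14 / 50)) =8761770810 / 2780621627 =3.15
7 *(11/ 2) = 77/ 2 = 38.50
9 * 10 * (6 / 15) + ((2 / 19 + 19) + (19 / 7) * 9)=10578 / 133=79.53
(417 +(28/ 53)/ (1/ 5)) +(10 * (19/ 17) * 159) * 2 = 3580357/ 901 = 3973.76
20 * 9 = 180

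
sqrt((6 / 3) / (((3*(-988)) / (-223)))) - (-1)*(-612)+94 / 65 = -39686 / 65+sqrt(330486) / 1482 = -610.17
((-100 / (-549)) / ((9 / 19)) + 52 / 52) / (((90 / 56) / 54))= 383096 / 8235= 46.52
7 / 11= 0.64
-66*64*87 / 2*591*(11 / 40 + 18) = -9922658328 / 5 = -1984531665.60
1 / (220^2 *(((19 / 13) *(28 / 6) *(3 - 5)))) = -39 / 25748800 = -0.00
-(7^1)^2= -49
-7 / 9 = -0.78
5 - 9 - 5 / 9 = -41 / 9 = -4.56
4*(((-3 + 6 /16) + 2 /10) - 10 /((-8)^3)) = -3079 /320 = -9.62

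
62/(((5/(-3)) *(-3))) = 62/5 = 12.40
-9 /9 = -1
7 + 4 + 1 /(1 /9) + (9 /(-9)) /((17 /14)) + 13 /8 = 2829 /136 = 20.80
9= 9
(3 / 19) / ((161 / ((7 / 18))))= 1 / 2622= 0.00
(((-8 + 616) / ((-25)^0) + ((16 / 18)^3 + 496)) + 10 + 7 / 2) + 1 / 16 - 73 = 12191969 / 11664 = 1045.26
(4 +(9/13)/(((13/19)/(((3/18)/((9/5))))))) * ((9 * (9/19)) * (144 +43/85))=1376641791/545870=2521.92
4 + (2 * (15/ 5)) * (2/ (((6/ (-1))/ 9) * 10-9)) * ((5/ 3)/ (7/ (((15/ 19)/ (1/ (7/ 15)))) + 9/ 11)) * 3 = 19502/ 5123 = 3.81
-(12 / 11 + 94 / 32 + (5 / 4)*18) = -4669 / 176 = -26.53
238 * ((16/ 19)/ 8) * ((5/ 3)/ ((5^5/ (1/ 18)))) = 238/ 320625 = 0.00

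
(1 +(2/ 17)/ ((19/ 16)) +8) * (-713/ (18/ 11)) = -23050577/ 5814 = -3964.67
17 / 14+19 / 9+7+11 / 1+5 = 3317 / 126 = 26.33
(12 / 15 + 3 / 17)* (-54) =-4482 / 85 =-52.73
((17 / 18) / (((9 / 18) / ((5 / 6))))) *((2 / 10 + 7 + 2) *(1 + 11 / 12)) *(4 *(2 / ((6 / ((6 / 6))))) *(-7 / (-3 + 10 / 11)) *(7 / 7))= 123.90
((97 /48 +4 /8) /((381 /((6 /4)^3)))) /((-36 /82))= -4961 /97536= -0.05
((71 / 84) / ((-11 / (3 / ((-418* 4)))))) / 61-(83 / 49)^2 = -2.87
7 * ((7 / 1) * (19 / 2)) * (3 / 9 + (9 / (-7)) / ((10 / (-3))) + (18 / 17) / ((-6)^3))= 678167 / 2040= 332.43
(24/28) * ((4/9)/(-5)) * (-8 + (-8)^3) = 832/21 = 39.62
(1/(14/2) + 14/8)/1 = 53/28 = 1.89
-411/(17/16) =-6576/17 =-386.82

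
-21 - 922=-943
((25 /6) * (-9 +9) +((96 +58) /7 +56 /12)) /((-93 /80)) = -6400 /279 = -22.94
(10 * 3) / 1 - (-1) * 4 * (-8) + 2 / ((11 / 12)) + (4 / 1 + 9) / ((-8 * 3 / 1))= -95 / 264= -0.36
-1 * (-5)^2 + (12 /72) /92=-13799 /552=-25.00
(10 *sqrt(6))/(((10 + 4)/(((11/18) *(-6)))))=-55 *sqrt(6)/21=-6.42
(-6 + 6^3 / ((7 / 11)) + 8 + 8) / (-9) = -2446 / 63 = -38.83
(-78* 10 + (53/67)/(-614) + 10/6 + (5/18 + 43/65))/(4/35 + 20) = -32740024667/847113696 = -38.65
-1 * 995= -995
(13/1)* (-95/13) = -95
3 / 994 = 0.00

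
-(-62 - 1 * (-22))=40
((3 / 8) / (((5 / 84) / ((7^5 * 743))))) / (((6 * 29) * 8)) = 262239621 / 4640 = 56517.16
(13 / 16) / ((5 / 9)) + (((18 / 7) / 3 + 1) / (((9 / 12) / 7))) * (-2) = -7969 / 240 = -33.20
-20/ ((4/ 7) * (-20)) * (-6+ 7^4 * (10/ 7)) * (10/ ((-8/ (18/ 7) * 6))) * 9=-28890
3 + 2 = 5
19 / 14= 1.36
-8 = -8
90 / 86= 45 / 43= 1.05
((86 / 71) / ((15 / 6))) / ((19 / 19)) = 172 / 355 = 0.48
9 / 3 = 3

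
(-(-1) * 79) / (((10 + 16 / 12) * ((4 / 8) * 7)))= 237 / 119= 1.99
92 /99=0.93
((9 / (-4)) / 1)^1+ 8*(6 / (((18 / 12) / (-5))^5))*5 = -32000729 / 324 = -98767.68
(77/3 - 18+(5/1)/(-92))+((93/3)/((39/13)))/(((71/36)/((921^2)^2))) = 73873817594033603/19596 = 3769841681671.44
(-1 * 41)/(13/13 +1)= -41/2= -20.50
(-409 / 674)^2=167281 / 454276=0.37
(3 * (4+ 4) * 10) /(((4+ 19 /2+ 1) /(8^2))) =30720 /29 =1059.31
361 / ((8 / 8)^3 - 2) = -361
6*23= 138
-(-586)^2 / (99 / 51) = -5837732 / 33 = -176900.97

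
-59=-59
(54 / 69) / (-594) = -0.00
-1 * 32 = -32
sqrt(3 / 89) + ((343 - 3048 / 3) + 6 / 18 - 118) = -2372 / 3 + sqrt(267) / 89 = -790.48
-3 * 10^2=-300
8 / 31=0.26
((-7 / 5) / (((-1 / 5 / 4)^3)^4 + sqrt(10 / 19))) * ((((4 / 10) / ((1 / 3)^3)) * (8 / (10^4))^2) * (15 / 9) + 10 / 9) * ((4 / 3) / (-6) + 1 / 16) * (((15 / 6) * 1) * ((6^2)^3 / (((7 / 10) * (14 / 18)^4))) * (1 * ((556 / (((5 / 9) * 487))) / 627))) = -1963808192140809338880000 / 11417523080154074074074074074072781053 + 8043758355008755052052480000000000000000 * sqrt(190) / 216932938522927407407407407407382840007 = 511.11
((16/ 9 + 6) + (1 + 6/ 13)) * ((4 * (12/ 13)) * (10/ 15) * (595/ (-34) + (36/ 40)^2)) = -379.58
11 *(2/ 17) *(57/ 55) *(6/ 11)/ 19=36/ 935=0.04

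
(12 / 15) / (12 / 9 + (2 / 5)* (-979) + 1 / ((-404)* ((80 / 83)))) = -77568 / 37840505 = -0.00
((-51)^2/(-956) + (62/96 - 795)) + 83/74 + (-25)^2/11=-3451098533/4669104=-739.14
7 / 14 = 1 / 2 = 0.50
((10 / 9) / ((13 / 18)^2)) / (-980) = -18 / 8281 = -0.00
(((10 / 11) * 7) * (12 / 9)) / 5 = 56 / 33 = 1.70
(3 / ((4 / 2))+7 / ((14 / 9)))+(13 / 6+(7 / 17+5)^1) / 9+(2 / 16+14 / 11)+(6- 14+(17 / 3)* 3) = 696349 / 40392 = 17.24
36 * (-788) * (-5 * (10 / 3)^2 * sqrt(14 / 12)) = 788000 * sqrt(42) / 3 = 1702274.56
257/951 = 0.27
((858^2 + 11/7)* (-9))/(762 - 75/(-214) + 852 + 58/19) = -17143154586/4184957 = -4096.38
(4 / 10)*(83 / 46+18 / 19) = 481 / 437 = 1.10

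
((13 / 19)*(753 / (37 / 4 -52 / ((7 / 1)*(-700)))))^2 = 2300746749210000 / 743325038569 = 3095.21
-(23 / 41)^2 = -529 / 1681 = -0.31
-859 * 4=-3436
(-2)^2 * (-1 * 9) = -36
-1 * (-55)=55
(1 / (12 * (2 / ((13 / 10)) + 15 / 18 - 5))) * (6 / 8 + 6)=-351 / 1640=-0.21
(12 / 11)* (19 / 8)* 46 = 1311 / 11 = 119.18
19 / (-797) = -19 / 797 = -0.02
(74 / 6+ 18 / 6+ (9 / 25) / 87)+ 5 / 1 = 44234 / 2175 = 20.34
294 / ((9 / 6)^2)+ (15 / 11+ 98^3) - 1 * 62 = 31061647 / 33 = 941262.03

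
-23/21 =-1.10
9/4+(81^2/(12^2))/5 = 909/80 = 11.36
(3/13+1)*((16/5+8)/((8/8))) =896/65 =13.78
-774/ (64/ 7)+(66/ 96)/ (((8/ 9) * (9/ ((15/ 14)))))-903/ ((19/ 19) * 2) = -960627/ 1792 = -536.06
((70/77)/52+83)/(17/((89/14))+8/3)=6339381/407836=15.54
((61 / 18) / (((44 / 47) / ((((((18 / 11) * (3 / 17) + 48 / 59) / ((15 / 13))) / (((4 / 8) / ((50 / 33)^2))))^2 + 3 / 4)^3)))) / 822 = 4409534412391427236364437605370791843026860339666481 / 125344695810574334654487213306647891347641294849024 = 35.18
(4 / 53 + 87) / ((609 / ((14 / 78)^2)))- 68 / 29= -1262519 / 539487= -2.34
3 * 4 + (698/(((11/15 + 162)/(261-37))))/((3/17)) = 13319212/2441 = 5456.46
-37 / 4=-9.25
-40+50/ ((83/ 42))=-1220/ 83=-14.70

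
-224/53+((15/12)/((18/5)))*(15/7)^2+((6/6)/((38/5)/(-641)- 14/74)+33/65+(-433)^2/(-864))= -9620094974201/42927786720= -224.10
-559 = -559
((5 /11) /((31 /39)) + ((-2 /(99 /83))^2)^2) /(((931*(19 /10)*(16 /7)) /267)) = 11232779872645 /20066722569432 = 0.56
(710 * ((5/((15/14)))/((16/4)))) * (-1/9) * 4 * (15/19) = -49700/171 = -290.64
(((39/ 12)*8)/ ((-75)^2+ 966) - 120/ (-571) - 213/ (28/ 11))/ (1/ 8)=-1353111950/ 2026479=-667.72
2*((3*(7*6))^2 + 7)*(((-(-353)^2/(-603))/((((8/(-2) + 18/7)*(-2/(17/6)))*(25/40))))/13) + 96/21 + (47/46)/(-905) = 27453380392095787/34265444850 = 801197.26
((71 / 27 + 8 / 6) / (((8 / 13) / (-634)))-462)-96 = -501211 / 108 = -4640.84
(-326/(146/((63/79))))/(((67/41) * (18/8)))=-187124/386389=-0.48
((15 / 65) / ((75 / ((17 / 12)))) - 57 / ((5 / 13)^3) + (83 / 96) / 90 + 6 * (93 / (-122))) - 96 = -188826487501 / 171288000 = -1102.39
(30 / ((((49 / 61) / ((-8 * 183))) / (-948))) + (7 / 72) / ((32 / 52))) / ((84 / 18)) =1462928122219 / 131712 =11107022.31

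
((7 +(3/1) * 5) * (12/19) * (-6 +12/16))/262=-693/2489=-0.28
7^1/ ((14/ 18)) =9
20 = 20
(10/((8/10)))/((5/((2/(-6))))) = -0.83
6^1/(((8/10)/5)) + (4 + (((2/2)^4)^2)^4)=85/2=42.50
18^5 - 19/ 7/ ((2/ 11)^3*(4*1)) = 423237943/ 224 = 1889455.10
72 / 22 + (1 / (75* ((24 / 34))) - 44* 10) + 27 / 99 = -4320713 / 9900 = -436.44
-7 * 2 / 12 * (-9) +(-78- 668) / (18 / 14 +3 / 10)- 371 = -184471 / 222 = -830.95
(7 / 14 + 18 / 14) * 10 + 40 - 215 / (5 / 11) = -2906 / 7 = -415.14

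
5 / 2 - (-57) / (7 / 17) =140.93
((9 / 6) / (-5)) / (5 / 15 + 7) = -9 / 220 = -0.04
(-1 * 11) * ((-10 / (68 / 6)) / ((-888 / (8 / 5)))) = -11 / 629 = -0.02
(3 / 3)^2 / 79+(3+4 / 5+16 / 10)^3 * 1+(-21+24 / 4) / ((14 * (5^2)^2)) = 21770911 / 138250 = 157.47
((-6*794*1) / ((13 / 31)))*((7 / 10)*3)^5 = -463966.44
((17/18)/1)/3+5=287/54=5.31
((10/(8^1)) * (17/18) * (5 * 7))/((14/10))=2125/72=29.51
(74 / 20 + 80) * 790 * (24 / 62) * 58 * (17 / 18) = 1402092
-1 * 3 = -3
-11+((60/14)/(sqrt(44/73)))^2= 10496/539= 19.47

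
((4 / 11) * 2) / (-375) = -8 / 4125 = -0.00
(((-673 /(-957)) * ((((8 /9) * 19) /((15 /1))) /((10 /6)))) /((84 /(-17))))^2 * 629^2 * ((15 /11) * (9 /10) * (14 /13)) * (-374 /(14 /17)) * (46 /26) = -497075243696126296028 /127982456476875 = -3883932.67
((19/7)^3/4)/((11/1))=6859/15092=0.45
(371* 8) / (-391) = -2968 / 391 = -7.59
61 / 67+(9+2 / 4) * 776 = 493985 / 67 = 7372.91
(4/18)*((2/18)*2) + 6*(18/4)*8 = 17500/81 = 216.05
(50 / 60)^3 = 125 / 216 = 0.58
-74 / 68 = -37 / 34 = -1.09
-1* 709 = -709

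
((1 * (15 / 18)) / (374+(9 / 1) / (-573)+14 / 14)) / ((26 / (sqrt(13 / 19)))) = 955 * sqrt(247) / 212287608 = 0.00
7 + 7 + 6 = 20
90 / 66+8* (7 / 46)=653 / 253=2.58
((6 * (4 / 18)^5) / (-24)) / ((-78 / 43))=172 / 2302911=0.00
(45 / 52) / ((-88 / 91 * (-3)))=105 / 352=0.30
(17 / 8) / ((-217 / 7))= -17 / 248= -0.07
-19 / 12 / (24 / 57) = -361 / 96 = -3.76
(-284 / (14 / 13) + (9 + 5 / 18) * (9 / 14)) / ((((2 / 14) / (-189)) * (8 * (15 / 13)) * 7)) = 844389 / 160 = 5277.43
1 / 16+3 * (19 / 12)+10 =237 / 16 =14.81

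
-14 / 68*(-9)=63 / 34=1.85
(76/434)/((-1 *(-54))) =19/5859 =0.00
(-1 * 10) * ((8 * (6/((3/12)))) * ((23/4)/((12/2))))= -1840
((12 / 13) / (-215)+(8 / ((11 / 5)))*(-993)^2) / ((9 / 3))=36746759356 / 30745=1195210.91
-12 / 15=-4 / 5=-0.80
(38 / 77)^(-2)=4.11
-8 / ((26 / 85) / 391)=-132940 / 13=-10226.15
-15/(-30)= 1/2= 0.50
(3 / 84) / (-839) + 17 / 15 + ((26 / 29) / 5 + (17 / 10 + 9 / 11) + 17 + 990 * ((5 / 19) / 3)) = 229965082159 / 2135775180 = 107.67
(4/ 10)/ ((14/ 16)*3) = 16/ 105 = 0.15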